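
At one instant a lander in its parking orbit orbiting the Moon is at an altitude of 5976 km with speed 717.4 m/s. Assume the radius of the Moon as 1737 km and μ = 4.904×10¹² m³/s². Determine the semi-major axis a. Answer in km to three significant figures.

a ≈ 6480 km

r = 1737 + 5976 = 7713.0 km = 7.713×10⁶ m.
Vis-viva rearranged: 1/a = 2/r − v²/μ = 2.593×10⁻⁷ − 1.049×10⁻⁷ = 1.544×10⁻⁷ m⁻¹.
a = 6.479×10⁶ m = 6478.6 km.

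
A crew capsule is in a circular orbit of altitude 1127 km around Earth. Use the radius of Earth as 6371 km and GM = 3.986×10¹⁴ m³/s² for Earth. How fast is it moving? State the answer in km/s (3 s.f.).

r = 6371 + 1127 = 7498.0 km = 7.4980×10⁶ m.
For a circular orbit v = √(μ/r) = √(3.986×10¹⁴ / 7.498×10⁶) = √(5.316×10⁷) = 7291 m/s.
That is 7.291 km/s.

v ≈ 7.29 km/s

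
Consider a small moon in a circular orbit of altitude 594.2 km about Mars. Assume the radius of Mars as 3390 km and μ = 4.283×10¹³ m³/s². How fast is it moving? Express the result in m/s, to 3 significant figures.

v ≈ 3280 m/s

r = 3390 + 594.2 = 3984.2 km = 3.9842×10⁶ m.
For a circular orbit v = √(μ/r) = √(4.283×10¹³ / 3.984×10⁶) = √(1.075×10⁷) = 3279 m/s.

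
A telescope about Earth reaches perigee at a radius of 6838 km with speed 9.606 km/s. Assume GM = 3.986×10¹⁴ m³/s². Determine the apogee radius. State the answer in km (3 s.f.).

r_p = 6.838×10⁶ m.
Specific energy ε = v²/2 − μ/r = -1.215×10⁷ J/kg, so a = −μ/(2ε) = 1.640×10⁷ m.
The apsides satisfy r_p + r_a = 2a, so the apogee radius is 2a − r_p = 2.596×10⁷ m = 25957 km.

apogee radius ≈ 26000 km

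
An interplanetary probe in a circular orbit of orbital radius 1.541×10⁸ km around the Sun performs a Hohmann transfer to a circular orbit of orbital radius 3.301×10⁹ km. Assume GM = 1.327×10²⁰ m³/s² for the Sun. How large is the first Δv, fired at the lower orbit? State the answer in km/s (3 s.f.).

Δv ≈ 11.2 km/s

r₁ = 1.541×10⁸ km = 1.541×10¹¹ m.
r₂ = 3.301×10⁹ km = 3.301×10¹² m.
Transfer ellipse a_t = (r₁ + r₂)/2 = 1.728×10¹² m.
At r₁: circular v_c1 = √(μ/r₁) = 29350 m/s; transfer-perihelion v_p = √[μ(2/r₁ − 1/a_t)] = 40560 m/s.
Δv₁ = v_p − v_c1 = 11220 m/s.
= 11.22 km/s.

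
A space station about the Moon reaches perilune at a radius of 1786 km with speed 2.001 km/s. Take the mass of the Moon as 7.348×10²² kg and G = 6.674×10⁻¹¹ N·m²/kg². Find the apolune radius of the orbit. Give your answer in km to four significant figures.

apolune radius ≈ 4807 km

μ = GM = 6.674×10⁻¹¹ × 7.348×10²² = 4.904×10¹² m³/s².
r_p = 1.786×10⁶ m.
Specific energy ε = v²/2 − μ/r = -7.438×10⁵ J/kg, so a = −μ/(2ε) = 3.296×10⁶ m.
The apsides satisfy r_p + r_a = 2a, so the apolune radius is 2a − r_p = 4.807×10⁶ m = 4807.0 km.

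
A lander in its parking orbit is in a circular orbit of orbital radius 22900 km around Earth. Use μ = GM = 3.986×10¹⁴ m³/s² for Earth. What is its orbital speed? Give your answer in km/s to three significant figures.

r = 22900 km = 2.290×10⁷ m.
For a circular orbit v = √(μ/r) = √(3.986×10¹⁴ / 2.290×10⁷) = √(1.741×10⁷) = 4172 m/s.
That is 4.172 km/s.

v ≈ 4.17 km/s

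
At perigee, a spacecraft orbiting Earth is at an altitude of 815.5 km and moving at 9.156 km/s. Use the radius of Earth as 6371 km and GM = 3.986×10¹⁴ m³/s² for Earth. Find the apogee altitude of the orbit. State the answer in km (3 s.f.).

r_p = 6371 + 815.5 = 7186.5 km = 7.186×10⁶ m.
Specific energy ε = v²/2 − μ/r = -1.355×10⁷ J/kg, so a = −μ/(2ε) = 1.471×10⁷ m.
The apsides satisfy r_p + r_a = 2a, so the apogee radius is 2a − r_p = 2.223×10⁷ m = 22233 km.
Apogee altitude = 22233 − 6371 = 15862 km.

apogee altitude ≈ 15900 km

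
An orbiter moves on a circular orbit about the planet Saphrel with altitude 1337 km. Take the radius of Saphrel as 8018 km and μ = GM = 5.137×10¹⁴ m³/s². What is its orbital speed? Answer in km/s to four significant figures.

r = 8018 + 1337 = 9355.0 km = 9.3550×10⁶ m.
For a circular orbit v = √(μ/r) = √(5.137×10¹⁴ / 9.355×10⁶) = √(5.491×10⁷) = 7410 m/s.
That is 7.410 km/s.

v ≈ 7.410 km/s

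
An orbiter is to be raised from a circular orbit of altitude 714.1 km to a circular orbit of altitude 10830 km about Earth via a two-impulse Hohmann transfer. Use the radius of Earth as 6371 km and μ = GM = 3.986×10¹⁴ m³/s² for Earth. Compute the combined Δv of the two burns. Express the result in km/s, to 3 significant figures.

Δv_total ≈ 2.56 km/s

r₁ = 6371 + 714.1 = 7085.1 km = 7.0851×10⁶ m.
r₂ = 6371 + 10830 = 17201 km = 1.7201×10⁷ m.
Transfer ellipse a_t = (r₁ + r₂)/2 = 1.214×10⁷ m.
At r₁: circular v_c1 = √(μ/r₁) = 7501 m/s; transfer-perigee v_p = √[μ(2/r₁ − 1/a_t)] = 8927 m/s.
Δv₁ = v_p − v_c1 = 1426 m/s.
At r₂: circular v_c2 = √(μ/r₂) = 4814 m/s; transfer-apogee v_a = √[μ(2/r₂ − 1/a_t)] = 3677 m/s.
Δv₂ = v_c2 − v_a = 1137 m/s.
Total Δv = Δv₁ + Δv₂ = 2563 m/s = 2.563 km/s.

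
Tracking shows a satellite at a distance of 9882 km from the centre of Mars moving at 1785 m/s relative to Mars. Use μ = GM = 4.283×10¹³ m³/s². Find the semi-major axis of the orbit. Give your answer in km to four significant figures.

r = 9.882×10⁶ m.
Vis-viva rearranged: 1/a = 2/r − v²/μ = 2.024×10⁻⁷ − 7.439×10⁻⁸ = 1.280×10⁻⁷ m⁻¹.
a = 7.813×10⁶ m = 7812.8 km.

a ≈ 7813 km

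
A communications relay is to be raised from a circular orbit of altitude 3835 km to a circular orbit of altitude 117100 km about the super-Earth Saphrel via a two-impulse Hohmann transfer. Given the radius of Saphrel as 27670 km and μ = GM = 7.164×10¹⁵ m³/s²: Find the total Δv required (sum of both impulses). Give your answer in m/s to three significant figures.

Δv_total ≈ 7080 m/s

r₁ = 27670 + 3835 = 31505 km = 3.1505×10⁷ m.
r₂ = 27670 + 117100 = 144770 km = 1.4477×10⁸ m.
Transfer ellipse a_t = (r₁ + r₂)/2 = 8.814×10⁷ m.
At r₁: circular v_c1 = √(μ/r₁) = 15080 m/s; transfer-periapsis v_p = √[μ(2/r₁ − 1/a_t)] = 19330 m/s.
Δv₁ = v_p − v_c1 = 4247 m/s.
At r₂: circular v_c2 = √(μ/r₂) = 7035 m/s; transfer-apoapsis v_a = √[μ(2/r₂ − 1/a_t)] = 4206 m/s.
Δv₂ = v_c2 − v_a = 2829 m/s.
Total Δv = Δv₁ + Δv₂ = 7075 m/s.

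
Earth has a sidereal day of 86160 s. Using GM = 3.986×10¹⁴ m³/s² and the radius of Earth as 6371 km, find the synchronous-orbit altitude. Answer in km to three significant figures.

h_sync ≈ 35800 km

A synchronous orbit has period T, so by Kepler's third law a = (μT²/4π²)^(1/3).
μT²/4π² = 3.986×10¹⁴ × (8.616×10⁴)² / 39.48 = 7.495×10²² m³.
a = 4.216×10⁷ m = 42163 km.
Altitude h = a − R = 42163 − 6371 = 35792 km.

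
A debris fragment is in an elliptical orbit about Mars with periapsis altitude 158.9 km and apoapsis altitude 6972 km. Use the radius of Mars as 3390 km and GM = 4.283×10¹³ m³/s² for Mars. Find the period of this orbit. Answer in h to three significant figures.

T ≈ 4.89 h

r_p = 3390 + 158.9 = 3548.9 km = 3.5489×10⁶ m.
r_a = 3390 + 6972 = 10362 km = 1.0362×10⁷ m.
Semi-major axis a = (r_p + r_a)/2 = (3548.9 + 10362)/2 = 6955.4 km = 6.955×10⁶ m.
By Kepler's third law T = 2π√(a³/μ) = 2π × 2.803×10³ = 1.761×10⁴ s.
= 4.892 h.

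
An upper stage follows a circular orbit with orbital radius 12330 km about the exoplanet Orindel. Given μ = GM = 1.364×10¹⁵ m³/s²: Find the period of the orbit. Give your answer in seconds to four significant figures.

T ≈ 7366 seconds

r = 12330 km = 1.233×10⁷ m.
Kepler's third law: T = 2π√(r³/μ) = 2π√((1.233×10⁷)³ / 1.364×10¹⁵).
r³/μ = 1.374×10⁶ s², so T = 2π × 1.172×10³ = 7.366×10³ s.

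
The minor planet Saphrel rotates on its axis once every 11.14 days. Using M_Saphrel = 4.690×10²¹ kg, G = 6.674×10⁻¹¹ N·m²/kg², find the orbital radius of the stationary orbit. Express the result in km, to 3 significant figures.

r_sync ≈ 19400 km

μ = GM = 6.674×10⁻¹¹ × 4.690×10²¹ = 3.130×10¹¹ m³/s².
T = 11.14 days = 9.625×10⁵ s.
A synchronous orbit has period T, so by Kepler's third law a = (μT²/4π²)^(1/3).
μT²/4π² = 3.130×10¹¹ × (9.625×10⁵)² / 39.48 = 7.345×10²¹ m³.
a = 1.944×10⁷ m = 19439 km.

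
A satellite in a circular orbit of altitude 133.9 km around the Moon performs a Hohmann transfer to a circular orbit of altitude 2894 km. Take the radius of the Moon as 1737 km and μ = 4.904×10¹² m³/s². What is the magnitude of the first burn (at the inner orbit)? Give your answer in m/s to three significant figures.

r₁ = 1737 + 133.9 = 1870.9 km = 1.8709×10⁶ m.
r₂ = 1737 + 2894 = 4631.0 km = 4.6310×10⁶ m.
Transfer ellipse a_t = (r₁ + r₂)/2 = 3.251×10⁶ m.
At r₁: circular v_c1 = √(μ/r₁) = 1619 m/s; transfer-perilune v_p = √[μ(2/r₁ − 1/a_t)] = 1932 m/s.
Δv₁ = v_p − v_c1 = 313.3 m/s.

Δv ≈ 313 m/s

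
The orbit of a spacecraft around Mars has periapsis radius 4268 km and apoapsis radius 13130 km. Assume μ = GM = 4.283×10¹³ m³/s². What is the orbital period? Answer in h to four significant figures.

Semi-major axis a = (r_p + r_a)/2 = (4268.0 + 13130)/2 = 8699.0 km = 8.699×10⁶ m.
By Kepler's third law T = 2π√(a³/μ) = 2π × 3.920×10³ = 2.463×10⁴ s.
= 6.842 h.

T ≈ 6.842 h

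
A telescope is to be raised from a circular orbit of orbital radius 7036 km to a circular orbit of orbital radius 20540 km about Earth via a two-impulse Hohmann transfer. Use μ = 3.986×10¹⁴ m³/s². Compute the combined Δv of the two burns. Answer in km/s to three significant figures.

r₁ = 7036 km = 7.036×10⁶ m.
r₂ = 20540 km = 2.054×10⁷ m.
Transfer ellipse a_t = (r₁ + r₂)/2 = 1.379×10⁷ m.
At r₁: circular v_c1 = √(μ/r₁) = 7527 m/s; transfer-perigee v_p = √[μ(2/r₁ − 1/a_t)] = 9187 m/s.
Δv₁ = v_p − v_c1 = 1660 m/s.
At r₂: circular v_c2 = √(μ/r₂) = 4405 m/s; transfer-apogee v_a = √[μ(2/r₂ − 1/a_t)] = 3147 m/s.
Δv₂ = v_c2 − v_a = 1258 m/s.
Total Δv = Δv₁ + Δv₂ = 2918 m/s = 2.918 km/s.

Δv_total ≈ 2.92 km/s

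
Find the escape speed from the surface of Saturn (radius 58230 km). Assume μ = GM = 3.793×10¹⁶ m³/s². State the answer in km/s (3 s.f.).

v_esc ≈ 36.1 km/s

r = R = 5.823×10⁷ m.
Escape speed v_esc = √(2μ/r) = √(2 × 3.793×10¹⁶ / 5.823×10⁷) = √(1.303×10⁹) = 36090 m/s.
= 36.09 km/s.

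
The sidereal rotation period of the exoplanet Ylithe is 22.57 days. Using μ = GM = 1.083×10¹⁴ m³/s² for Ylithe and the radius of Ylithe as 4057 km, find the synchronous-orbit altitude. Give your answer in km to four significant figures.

h_sync ≈ 2.144×10⁵ km

T = 22.57 days = 1.950×10⁶ s.
A synchronous orbit has period T, so by Kepler's third law a = (μT²/4π²)^(1/3).
μT²/4π² = 1.083×10¹⁴ × (1.950×10⁶)² / 39.48 = 1.043×10²⁵ m³.
a = 2.185×10⁸ m = 2.1850×10⁵ km.
Altitude h = a − R = 2.1850×10⁵ − 4057 = 2.1444×10⁵ km.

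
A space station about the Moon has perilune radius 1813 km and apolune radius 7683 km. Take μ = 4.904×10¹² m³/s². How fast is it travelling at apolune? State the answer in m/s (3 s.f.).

Semi-major axis a = (r_p + r_a)/2 = 4748.0 km = 4.748×10⁶ m.
Vis-viva: v² = μ(2/r − 1/a) = 4.904×10¹² × (2.603×10⁻⁷ − 2.106×10⁻⁷) = 2.437×10⁵ m²/s².
v = 493.7 m/s.

v ≈ 494 m/s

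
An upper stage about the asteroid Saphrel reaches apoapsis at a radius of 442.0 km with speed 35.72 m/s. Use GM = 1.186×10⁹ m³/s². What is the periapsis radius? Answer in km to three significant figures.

r_a = 4.420×10⁵ m.
Specific energy ε = v²/2 − μ/r = -2.045×10³ J/kg, so a = −μ/(2ε) = 2.899×10⁵ m.
The apsides satisfy r_p + r_a = 2a, so the periapsis radius is 2a − r_a = 1.379×10⁵ m = 137.87 km.

periapsis radius ≈ 138 km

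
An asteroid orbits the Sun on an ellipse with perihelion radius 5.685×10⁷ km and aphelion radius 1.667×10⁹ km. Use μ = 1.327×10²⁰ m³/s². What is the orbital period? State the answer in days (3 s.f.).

Semi-major axis a = (r_p + r_a)/2 = (5.6850×10⁷ + 1.6670×10⁹)/2 = 8.6192×10⁸ km = 8.619×10¹¹ m.
By Kepler's third law T = 2π√(a³/μ) = 2π × 6.947×10⁷ = 4.365×10⁸ s.
= 5052 days.

T ≈ 5050 days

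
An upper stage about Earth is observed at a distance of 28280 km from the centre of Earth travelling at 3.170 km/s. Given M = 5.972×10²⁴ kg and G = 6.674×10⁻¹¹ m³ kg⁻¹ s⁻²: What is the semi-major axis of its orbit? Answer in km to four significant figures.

a ≈ 21970 km

μ = GM = 6.674×10⁻¹¹ × 5.972×10²⁴ = 3.986×10¹⁴ m³/s².
r = 2.828×10⁷ m.
Specific orbital energy ε = v²/2 − μ/r = (3170)²/2 − 3.986×10¹⁴/2.828×10⁷ = -9.069×10⁶ J/kg.
Since ε = −μ/(2a), a = −μ/(2ε) = 2.197×10⁷ m = 21974 km.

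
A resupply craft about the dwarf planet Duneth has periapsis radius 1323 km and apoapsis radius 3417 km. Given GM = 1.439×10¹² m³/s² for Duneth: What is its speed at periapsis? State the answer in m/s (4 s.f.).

v ≈ 1252 m/s

Semi-major axis a = (r_p + r_a)/2 = 2370.0 km = 2.370×10⁶ m.
Vis-viva: v² = μ(2/r − 1/a) = 1.439×10¹² × (1.512×10⁻⁶ − 4.219×10⁻⁷) = 1.568×10⁶ m²/s².
v = 1252 m/s.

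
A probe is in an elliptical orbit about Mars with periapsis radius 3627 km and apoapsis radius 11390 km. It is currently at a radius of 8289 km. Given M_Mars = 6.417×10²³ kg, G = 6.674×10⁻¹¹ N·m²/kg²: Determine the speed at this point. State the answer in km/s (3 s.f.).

v ≈ 2.15 km/s

μ = GM = 6.674×10⁻¹¹ × 6.417×10²³ = 4.283×10¹³ m³/s².
Semi-major axis a = (r_p + r_a)/2 = 7508.5 km = 7.508×10⁶ m.
Vis-viva: v² = μ(2/r − 1/a) = 4.283×10¹³ × (2.413×10⁻⁷ − 1.332×10⁻⁷) = 4.630×10⁶ m²/s².
v = 2152 m/s = 2.152 km/s.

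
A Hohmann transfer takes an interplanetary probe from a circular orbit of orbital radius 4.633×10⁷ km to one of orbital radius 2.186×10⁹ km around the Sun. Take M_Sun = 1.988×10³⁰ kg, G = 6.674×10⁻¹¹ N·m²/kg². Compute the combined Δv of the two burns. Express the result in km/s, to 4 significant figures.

μ = GM = 6.674×10⁻¹¹ × 1.988×10³⁰ = 1.327×10²⁰ m³/s².
r₁ = 4.633×10⁷ km = 4.633×10¹⁰ m.
r₂ = 2.186×10⁹ km = 2.186×10¹² m.
Transfer ellipse a_t = (r₁ + r₂)/2 = 1.116×10¹² m.
At r₁: circular v_c1 = √(μ/r₁) = 53510 m/s; transfer-perihelion v_p = √[μ(2/r₁ − 1/a_t)] = 74890 m/s.
Δv₁ = v_p − v_c1 = 21380 m/s.
At r₂: circular v_c2 = √(μ/r₂) = 7791 m/s; transfer-aphelion v_a = √[μ(2/r₂ − 1/a_t)] = 1587 m/s.
Δv₂ = v_c2 − v_a = 6203 m/s.
Total Δv = Δv₁ + Δv₂ = 27580 m/s = 27.58 km/s.

Δv_total ≈ 27.58 km/s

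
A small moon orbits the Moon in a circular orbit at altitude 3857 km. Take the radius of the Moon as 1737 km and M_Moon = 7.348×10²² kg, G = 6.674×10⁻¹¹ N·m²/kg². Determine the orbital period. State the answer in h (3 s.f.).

μ = GM = 6.674×10⁻¹¹ × 7.348×10²² = 4.904×10¹² m³/s².
r = 1737 + 3857 = 5594.0 km = 5.5940×10⁶ m.
Kepler's third law: T = 2π√(r³/μ) = 2π√((5.594×10⁶)³ / 4.904×10¹²).
r³/μ = 3.570×10⁷ s², so T = 2π × 5.975×10³ = 3.754×10⁴ s.
Converting: 3.754×10⁴ s ÷ 3600 = 10.43 h.

T ≈ 10.4 h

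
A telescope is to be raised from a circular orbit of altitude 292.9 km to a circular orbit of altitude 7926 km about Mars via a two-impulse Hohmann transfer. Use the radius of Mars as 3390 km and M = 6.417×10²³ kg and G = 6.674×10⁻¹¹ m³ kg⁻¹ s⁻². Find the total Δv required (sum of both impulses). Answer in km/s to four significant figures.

Δv_total ≈ 1.361 km/s

μ = GM = 6.674×10⁻¹¹ × 6.417×10²³ = 4.283×10¹³ m³/s².
r₁ = 3390 + 292.9 = 3682.9 km = 3.6829×10⁶ m.
r₂ = 3390 + 7926 = 11316 km = 1.1316×10⁷ m.
Transfer ellipse a_t = (r₁ + r₂)/2 = 7.499×10⁶ m.
At r₁: circular v_c1 = √(μ/r₁) = 3410 m/s; transfer-periapsis v_p = √[μ(2/r₁ − 1/a_t)] = 4189 m/s.
Δv₁ = v_p − v_c1 = 778.8 m/s.
At r₂: circular v_c2 = √(μ/r₂) = 1945 m/s; transfer-apoapsis v_a = √[μ(2/r₂ − 1/a_t)] = 1363 m/s.
Δv₂ = v_c2 − v_a = 582.1 m/s.
Total Δv = Δv₁ + Δv₂ = 1361 m/s = 1.361 km/s.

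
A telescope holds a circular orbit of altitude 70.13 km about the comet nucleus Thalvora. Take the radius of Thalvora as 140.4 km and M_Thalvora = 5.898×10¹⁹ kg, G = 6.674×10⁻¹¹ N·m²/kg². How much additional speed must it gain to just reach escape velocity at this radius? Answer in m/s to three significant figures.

μ = GM = 6.674×10⁻¹¹ × 5.898×10¹⁹ = 3.936×10⁹ m³/s².
r = 140.4 + 70.13 = 210.53 km = 2.1053×10⁵ m.
Circular speed v_c = √(μ/r) = 136.7 m/s.
Escape speed v_esc = √(2μ/r) = √2 × v_c = 193.4 m/s.
Δv = v_esc − v_c = 56.64 m/s.

Δv ≈ 56.6 m/s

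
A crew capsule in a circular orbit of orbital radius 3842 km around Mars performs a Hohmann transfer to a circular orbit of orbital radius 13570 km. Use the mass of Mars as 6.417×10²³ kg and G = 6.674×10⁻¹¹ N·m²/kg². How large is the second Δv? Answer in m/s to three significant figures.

Δv ≈ 596 m/s

μ = GM = 6.674×10⁻¹¹ × 6.417×10²³ = 4.283×10¹³ m³/s².
r₁ = 3842 km = 3.842×10⁶ m.
r₂ = 13570 km = 1.357×10⁷ m.
Transfer ellipse a_t = (r₁ + r₂)/2 = 8.706×10⁶ m.
At r₁: circular v_c1 = √(μ/r₁) = 3339 m/s; transfer-periapsis v_p = √[μ(2/r₁ − 1/a_t)] = 4168 m/s.
At r₂: circular v_c2 = √(μ/r₂) = 1777 m/s; transfer-apoapsis v_a = √[μ(2/r₂ − 1/a_t)] = 1180 m/s.
Δv₂ = v_c2 − v_a = 596.4 m/s.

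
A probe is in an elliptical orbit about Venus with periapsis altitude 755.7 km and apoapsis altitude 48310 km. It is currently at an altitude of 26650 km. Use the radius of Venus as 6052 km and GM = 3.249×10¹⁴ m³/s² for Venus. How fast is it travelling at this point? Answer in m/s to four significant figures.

v ≈ 3041 m/s

r_p = 6052 + 755.7 = 6807.7 km = 6.8077×10⁶ m.
r_a = 6052 + 48310 = 54362 km = 5.4362×10⁷ m.
r = 6052 + 26650 = 32702 km = 3.270×10⁷ m.
Semi-major axis a = (r_p + r_a)/2 = 30585 km = 3.058×10⁷ m.
Vis-viva: v² = μ(2/r − 1/a) = 3.249×10¹⁴ × (6.116×10⁻⁸ − 3.270×10⁻⁸) = 9.247×10⁶ m²/s².
v = 3041 m/s.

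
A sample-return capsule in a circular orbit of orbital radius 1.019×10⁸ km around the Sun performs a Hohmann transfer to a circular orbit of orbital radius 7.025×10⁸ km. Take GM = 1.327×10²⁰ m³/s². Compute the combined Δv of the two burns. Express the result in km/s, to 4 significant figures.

r₁ = 1.019×10⁸ km = 1.019×10¹¹ m.
r₂ = 7.025×10⁸ km = 7.025×10¹¹ m.
Transfer ellipse a_t = (r₁ + r₂)/2 = 4.022×10¹¹ m.
At r₁: circular v_c1 = √(μ/r₁) = 36090 m/s; transfer-perihelion v_p = √[μ(2/r₁ − 1/a_t)] = 47690 m/s.
Δv₁ = v_p − v_c1 = 11610 m/s.
At r₂: circular v_c2 = √(μ/r₂) = 13740 m/s; transfer-aphelion v_a = √[μ(2/r₂ − 1/a_t)] = 6918 m/s.
Δv₂ = v_c2 − v_a = 6826 m/s.
Total Δv = Δv₁ + Δv₂ = 18430 m/s = 18.43 km/s.

Δv_total ≈ 18.43 km/s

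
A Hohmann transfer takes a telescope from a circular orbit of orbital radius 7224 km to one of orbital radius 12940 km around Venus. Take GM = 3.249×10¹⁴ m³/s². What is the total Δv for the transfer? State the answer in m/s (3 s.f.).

Δv_total ≈ 1660 m/s

r₁ = 7224 km = 7.224×10⁶ m.
r₂ = 12940 km = 1.294×10⁷ m.
Transfer ellipse a_t = (r₁ + r₂)/2 = 1.008×10⁷ m.
At r₁: circular v_c1 = √(μ/r₁) = 6706 m/s; transfer-periapsis v_p = √[μ(2/r₁ − 1/a_t)] = 7598 m/s.
Δv₁ = v_p − v_c1 = 891.3 m/s.
At r₂: circular v_c2 = √(μ/r₂) = 5011 m/s; transfer-apoapsis v_a = √[μ(2/r₂ − 1/a_t)] = 4242 m/s.
Δv₂ = v_c2 − v_a = 769.3 m/s.
Total Δv = Δv₁ + Δv₂ = 1661 m/s.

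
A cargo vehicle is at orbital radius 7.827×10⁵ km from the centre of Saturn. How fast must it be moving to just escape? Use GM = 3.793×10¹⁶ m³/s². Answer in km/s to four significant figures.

v_esc ≈ 9.845 km/s

r = 7.827×10⁵ km = 7.827×10⁸ m.
Escape speed v_esc = √(2μ/r) = √(2 × 3.793×10¹⁶ / 7.827×10⁸) = √(9.692×10⁷) = 9845 m/s.
= 9.845 km/s.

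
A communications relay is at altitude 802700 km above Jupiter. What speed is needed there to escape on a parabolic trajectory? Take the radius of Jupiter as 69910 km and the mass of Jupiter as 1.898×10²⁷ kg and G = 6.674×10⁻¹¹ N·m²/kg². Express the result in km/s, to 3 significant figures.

μ = GM = 6.674×10⁻¹¹ × 1.898×10²⁷ = 1.267×10¹⁷ m³/s².
r = 69910 + 802700 = 872610 km = 8.7261×10⁸ m.
Escape speed v_esc = √(2μ/r) = √(2 × 1.267×10¹⁷ / 8.726×10⁸) = √(2.903×10⁸) = 17040 m/s.
= 17.04 km/s.

v_esc ≈ 17.0 km/s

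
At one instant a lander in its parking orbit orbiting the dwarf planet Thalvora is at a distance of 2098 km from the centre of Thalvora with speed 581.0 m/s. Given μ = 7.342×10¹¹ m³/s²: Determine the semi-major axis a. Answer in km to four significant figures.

r = 2.098×10⁶ m.
Specific orbital energy ε = v²/2 − μ/r = (581.0)²/2 − 7.342×10¹¹/2.098×10⁶ = -1.812×10⁵ J/kg.
Since ε = −μ/(2a), a = −μ/(2ε) = 2.026×10⁶ m = 2026.3 km.

a ≈ 2026 km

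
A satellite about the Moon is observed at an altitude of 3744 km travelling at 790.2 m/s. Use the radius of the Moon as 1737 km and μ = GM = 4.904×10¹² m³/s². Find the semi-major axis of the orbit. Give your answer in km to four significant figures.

a ≈ 4209 km

r = 1737 + 3744 = 5481.0 km = 5.481×10⁶ m.
Vis-viva rearranged: 1/a = 2/r − v²/μ = 3.649×10⁻⁷ − 1.273×10⁻⁷ = 2.376×10⁻⁷ m⁻¹.
a = 4.209×10⁶ m = 4209.3 km.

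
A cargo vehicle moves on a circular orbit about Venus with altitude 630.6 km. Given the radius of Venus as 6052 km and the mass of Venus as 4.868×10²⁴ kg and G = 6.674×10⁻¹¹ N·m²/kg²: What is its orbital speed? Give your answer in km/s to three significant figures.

v ≈ 6.97 km/s

μ = GM = 6.674×10⁻¹¹ × 4.868×10²⁴ = 3.249×10¹⁴ m³/s².
r = 6052 + 630.6 = 6682.6 km = 6.6826×10⁶ m.
For a circular orbit v = √(μ/r) = √(3.249×10¹⁴ / 6.683×10⁶) = √(4.862×10⁷) = 6973 m/s.
That is 6.973 km/s.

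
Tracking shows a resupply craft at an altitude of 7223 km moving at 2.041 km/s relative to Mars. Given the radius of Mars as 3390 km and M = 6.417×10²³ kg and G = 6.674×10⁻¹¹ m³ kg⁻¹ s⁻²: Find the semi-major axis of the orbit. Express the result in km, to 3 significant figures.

μ = GM = 6.674×10⁻¹¹ × 6.417×10²³ = 4.283×10¹³ m³/s².
r = 3390 + 7223 = 10613 km = 1.061×10⁷ m.
Specific orbital energy ε = v²/2 − μ/r = (2041)²/2 − 4.283×10¹³/1.061×10⁷ = -1.952×10⁶ J/kg.
Since ε = −μ/(2a), a = −μ/(2ε) = 1.097×10⁷ m = 10967 km.

a ≈ 11000 km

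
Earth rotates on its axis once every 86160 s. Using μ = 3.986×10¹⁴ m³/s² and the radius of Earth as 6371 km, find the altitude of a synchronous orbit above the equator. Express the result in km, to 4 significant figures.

A synchronous orbit has period T, so by Kepler's third law a = (μT²/4π²)^(1/3).
μT²/4π² = 3.986×10¹⁴ × (8.616×10⁴)² / 39.48 = 7.495×10²² m³.
a = 4.216×10⁷ m = 42163 km.
Altitude h = a − R = 42163 − 6371 = 35792 km.

h_sync ≈ 35790 km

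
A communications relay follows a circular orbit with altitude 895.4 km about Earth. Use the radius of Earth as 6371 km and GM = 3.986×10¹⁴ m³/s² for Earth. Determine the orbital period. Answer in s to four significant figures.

T ≈ 6164 s

r = 6371 + 895.4 = 7266.4 km = 7.2664×10⁶ m.
Kepler's third law: T = 2π√(r³/μ) = 2π√((7.266×10⁶)³ / 3.986×10¹⁴).
r³/μ = 9.625×10⁵ s², so T = 2π × 9.811×10² = 6.164×10³ s.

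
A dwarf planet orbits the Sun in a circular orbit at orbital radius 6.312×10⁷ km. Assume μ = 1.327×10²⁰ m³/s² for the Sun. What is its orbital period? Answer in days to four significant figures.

T ≈ 100.1 days

r = 6.312×10⁷ km = 6.312×10¹⁰ m.
Kepler's third law: T = 2π√(r³/μ) = 2π√((6.312×10¹⁰)³ / 1.327×10²⁰).
r³/μ = 1.895×10¹² s², so T = 2π × 1.377×10⁶ = 8.650×10⁶ s.
Converting: 8.650×10⁶ s ÷ 86400 = 100.1 days.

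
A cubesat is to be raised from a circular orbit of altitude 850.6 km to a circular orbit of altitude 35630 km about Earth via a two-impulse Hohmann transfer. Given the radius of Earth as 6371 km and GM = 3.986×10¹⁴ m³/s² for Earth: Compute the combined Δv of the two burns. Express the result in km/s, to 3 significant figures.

Δv_total ≈ 3.69 km/s

r₁ = 6371 + 850.6 = 7221.6 km = 7.2216×10⁶ m.
r₂ = 6371 + 35630 = 42001 km = 4.2001×10⁷ m.
Transfer ellipse a_t = (r₁ + r₂)/2 = 2.461×10⁷ m.
At r₁: circular v_c1 = √(μ/r₁) = 7429 m/s; transfer-perigee v_p = √[μ(2/r₁ − 1/a_t)] = 9705 m/s.
Δv₁ = v_p − v_c1 = 2276 m/s.
At r₂: circular v_c2 = √(μ/r₂) = 3081 m/s; transfer-apogee v_a = √[μ(2/r₂ − 1/a_t)] = 1669 m/s.
Δv₂ = v_c2 − v_a = 1412 m/s.
Total Δv = Δv₁ + Δv₂ = 3688 m/s = 3.688 km/s.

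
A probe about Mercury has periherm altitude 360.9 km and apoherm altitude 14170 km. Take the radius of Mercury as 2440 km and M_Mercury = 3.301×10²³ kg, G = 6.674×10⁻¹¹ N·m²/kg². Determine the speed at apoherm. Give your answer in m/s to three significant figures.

μ = GM = 6.674×10⁻¹¹ × 3.301×10²³ = 2.203×10¹³ m³/s².
r_p = 2440 + 360.9 = 2800.9 km = 2.8009×10⁶ m.
r_a = 2440 + 14170 = 16610 km = 1.6610×10⁷ m.
Semi-major axis a = (r_p + r_a)/2 = 9705.5 km = 9.705×10⁶ m.
Vis-viva: v² = μ(2/r − 1/a) = 2.203×10¹³ × (1.204×10⁻⁷ − 1.030×10⁻⁷) = 3.828×10⁵ m²/s².
v = 618.7 m/s.

v ≈ 619 m/s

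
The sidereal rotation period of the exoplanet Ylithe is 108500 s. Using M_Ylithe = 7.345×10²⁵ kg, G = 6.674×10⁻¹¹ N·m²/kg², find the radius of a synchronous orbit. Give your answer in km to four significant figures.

μ = GM = 6.674×10⁻¹¹ × 7.345×10²⁵ = 4.902×10¹⁵ m³/s².
A synchronous orbit has period T, so by Kepler's third law a = (μT²/4π²)^(1/3).
μT²/4π² = 4.902×10¹⁵ × (1.085×10⁵)² / 39.48 = 1.462×10²⁴ m³.
a = 1.135×10⁸ m = 1.1349×10⁵ km.

r_sync ≈ 1.135×10⁵ km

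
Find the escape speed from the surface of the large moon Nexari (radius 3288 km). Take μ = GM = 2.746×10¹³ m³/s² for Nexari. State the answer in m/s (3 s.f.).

r = R = 3.288×10⁶ m.
Escape speed v_esc = √(2μ/r) = √(2 × 2.746×10¹³ / 3.288×10⁶) = √(1.670×10⁷) = 4087 m/s.

v_esc ≈ 4090 m/s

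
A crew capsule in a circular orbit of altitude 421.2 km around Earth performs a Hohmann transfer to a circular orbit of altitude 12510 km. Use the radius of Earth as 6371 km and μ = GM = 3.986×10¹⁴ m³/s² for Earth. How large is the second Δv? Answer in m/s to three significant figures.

r₁ = 6371 + 421.2 = 6792.2 km = 6.7922×10⁶ m.
r₂ = 6371 + 12510 = 18881 km = 1.8881×10⁷ m.
Transfer ellipse a_t = (r₁ + r₂)/2 = 1.284×10⁷ m.
At r₁: circular v_c1 = √(μ/r₁) = 7661 m/s; transfer-perigee v_p = √[μ(2/r₁ − 1/a_t)] = 9291 m/s.
At r₂: circular v_c2 = √(μ/r₂) = 4595 m/s; transfer-apogee v_a = √[μ(2/r₂ − 1/a_t)] = 3342 m/s.
Δv₂ = v_c2 − v_a = 1252 m/s.

Δv ≈ 1250 m/s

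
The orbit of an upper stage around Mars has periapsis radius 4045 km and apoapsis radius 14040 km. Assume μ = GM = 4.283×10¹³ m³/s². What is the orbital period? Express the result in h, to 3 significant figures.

T ≈ 7.25 h

Semi-major axis a = (r_p + r_a)/2 = (4045.0 + 14040)/2 = 9042.5 km = 9.042×10⁶ m.
By Kepler's third law T = 2π√(a³/μ) = 2π × 4.155×10³ = 2.611×10⁴ s.
= 7.252 h.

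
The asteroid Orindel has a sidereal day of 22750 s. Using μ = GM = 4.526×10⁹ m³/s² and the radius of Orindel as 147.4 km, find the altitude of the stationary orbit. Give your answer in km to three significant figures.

A synchronous orbit has period T, so by Kepler's third law a = (μT²/4π²)^(1/3).
μT²/4π² = 4.526×10⁹ × (2.275×10⁴)² / 39.48 = 5.934×10¹⁶ m³.
a = 3.900×10⁵ m = 390.04 km.
Altitude h = a − R = 390.04 − 147.4 = 242.64 km.

h_sync ≈ 243 km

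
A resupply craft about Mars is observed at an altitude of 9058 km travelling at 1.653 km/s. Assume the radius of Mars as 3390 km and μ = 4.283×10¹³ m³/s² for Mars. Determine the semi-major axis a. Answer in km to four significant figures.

r = 3390 + 9058 = 12448 km = 1.245×10⁷ m.
Specific orbital energy ε = v²/2 − μ/r = (1653)²/2 − 4.283×10¹³/1.245×10⁷ = -2.075×10⁶ J/kg.
Since ε = −μ/(2a), a = −μ/(2ε) = 1.032×10⁷ m = 10323 km.

a ≈ 10320 km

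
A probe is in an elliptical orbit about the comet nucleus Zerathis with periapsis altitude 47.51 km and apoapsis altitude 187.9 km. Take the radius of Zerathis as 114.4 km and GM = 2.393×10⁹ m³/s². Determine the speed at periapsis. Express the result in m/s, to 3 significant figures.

v ≈ 139 m/s

r_p = 114.4 + 47.51 = 161.91 km = 1.6191×10⁵ m.
r_a = 114.4 + 187.9 = 302.30 km = 3.0230×10⁵ m.
Semi-major axis a = (r_p + r_a)/2 = 232.11 km = 2.321×10⁵ m.
Vis-viva: v² = μ(2/r − 1/a) = 2.393×10⁹ × (1.235×10⁻⁵ − 4.308×10⁻⁶) = 1.925×10⁴ m²/s².
v = 138.7 m/s.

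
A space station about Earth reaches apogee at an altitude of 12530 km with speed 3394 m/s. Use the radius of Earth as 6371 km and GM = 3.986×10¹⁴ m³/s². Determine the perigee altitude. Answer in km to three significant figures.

perigee altitude ≈ 731 km

r_a = 6371 + 12530 = 18901 km = 1.890×10⁷ m.
Specific energy ε = v²/2 − μ/r = -1.533×10⁷ J/kg, so a = −μ/(2ε) = 1.300×10⁷ m.
The apsides satisfy r_p + r_a = 2a, so the perigee radius is 2a − r_a = 7.102×10⁶ m = 7101.6 km.
Perigee altitude = 7101.6 − 6371 = 730.64 km.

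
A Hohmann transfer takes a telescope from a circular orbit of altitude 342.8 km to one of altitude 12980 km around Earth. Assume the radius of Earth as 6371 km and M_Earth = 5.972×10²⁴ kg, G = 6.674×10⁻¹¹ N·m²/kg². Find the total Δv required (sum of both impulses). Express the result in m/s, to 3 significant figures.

Δv_total ≈ 2960 m/s

μ = GM = 6.674×10⁻¹¹ × 5.972×10²⁴ = 3.986×10¹⁴ m³/s².
r₁ = 6371 + 342.8 = 6713.8 km = 6.7138×10⁶ m.
r₂ = 6371 + 12980 = 19351 km = 1.9351×10⁷ m.
Transfer ellipse a_t = (r₁ + r₂)/2 = 1.303×10⁷ m.
At r₁: circular v_c1 = √(μ/r₁) = 7705 m/s; transfer-perigee v_p = √[μ(2/r₁ − 1/a_t)] = 9389 m/s.
Δv₁ = v_p − v_c1 = 1684 m/s.
At r₂: circular v_c2 = √(μ/r₂) = 4538 m/s; transfer-apogee v_a = √[μ(2/r₂ − 1/a_t)] = 3257 m/s.
Δv₂ = v_c2 − v_a = 1281 m/s.
Total Δv = Δv₁ + Δv₂ = 2965 m/s.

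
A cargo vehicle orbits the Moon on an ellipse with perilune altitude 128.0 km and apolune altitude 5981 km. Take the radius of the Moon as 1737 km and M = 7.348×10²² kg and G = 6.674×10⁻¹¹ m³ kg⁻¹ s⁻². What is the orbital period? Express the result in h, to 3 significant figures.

T ≈ 8.27 h

μ = GM = 6.674×10⁻¹¹ × 7.348×10²² = 4.904×10¹² m³/s².
r_p = 1737 + 128.0 = 1865.0 km = 1.8650×10⁶ m.
r_a = 1737 + 5981 = 7718.0 km = 7.7180×10⁶ m.
Semi-major axis a = (r_p + r_a)/2 = (1865.0 + 7718.0)/2 = 4791.5 km = 4.792×10⁶ m.
By Kepler's third law T = 2π√(a³/μ) = 2π × 4.736×10³ = 2.976×10⁴ s.
= 8.266 h.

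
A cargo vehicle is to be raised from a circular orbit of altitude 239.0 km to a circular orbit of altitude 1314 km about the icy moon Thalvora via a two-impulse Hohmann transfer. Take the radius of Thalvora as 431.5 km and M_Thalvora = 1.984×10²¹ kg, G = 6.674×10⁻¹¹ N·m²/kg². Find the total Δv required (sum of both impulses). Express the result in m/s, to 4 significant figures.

μ = GM = 6.674×10⁻¹¹ × 1.984×10²¹ = 1.324×10¹¹ m³/s².
r₁ = 431.5 + 239.0 = 670.50 km = 6.7050×10⁵ m.
r₂ = 431.5 + 1314 = 1745.5 km = 1.7455×10⁶ m.
Transfer ellipse a_t = (r₁ + r₂)/2 = 1.208×10⁶ m.
At r₁: circular v_c1 = √(μ/r₁) = 444.4 m/s; transfer-periapsis v_p = √[μ(2/r₁ − 1/a_t)] = 534.2 m/s.
Δv₁ = v_p − v_c1 = 89.79 m/s.
At r₂: circular v_c2 = √(μ/r₂) = 275.4 m/s; transfer-apoapsis v_a = √[μ(2/r₂ − 1/a_t)] = 205.2 m/s.
Δv₂ = v_c2 − v_a = 70.23 m/s.
Total Δv = Δv₁ + Δv₂ = 160.0 m/s.

Δv_total ≈ 160.0 m/s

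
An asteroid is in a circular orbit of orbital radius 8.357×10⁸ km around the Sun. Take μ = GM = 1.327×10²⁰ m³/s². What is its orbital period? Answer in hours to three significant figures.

r = 8.357×10⁸ km = 8.357×10¹¹ m.
Kepler's third law: T = 2π√(r³/μ) = 2π√((8.357×10¹¹)³ / 1.327×10²⁰).
r³/μ = 4.398×10¹⁵ s², so T = 2π × 6.632×10⁷ = 4.167×10⁸ s.
Converting: 4.167×10⁸ s ÷ 3600 = 1.157×10⁵ hours.

T ≈ 116000 hours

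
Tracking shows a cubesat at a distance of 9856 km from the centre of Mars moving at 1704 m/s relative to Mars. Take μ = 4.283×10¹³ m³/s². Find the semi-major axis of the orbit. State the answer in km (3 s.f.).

a ≈ 7400 km

r = 9.856×10⁶ m.
Vis-viva rearranged: 1/a = 2/r − v²/μ = 2.029×10⁻⁷ − 6.779×10⁻⁸ = 1.351×10⁻⁷ m⁻¹.
a = 7.400×10⁶ m = 7400.4 km.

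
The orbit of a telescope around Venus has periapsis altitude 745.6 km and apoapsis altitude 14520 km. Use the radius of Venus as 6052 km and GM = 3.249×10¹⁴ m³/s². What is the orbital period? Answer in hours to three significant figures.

T ≈ 4.90 hours

r_p = 6052 + 745.6 = 6797.6 km = 6.7976×10⁶ m.
r_a = 6052 + 14520 = 20572 km = 2.0572×10⁷ m.
Semi-major axis a = (r_p + r_a)/2 = (6797.6 + 20572)/2 = 13685 km = 1.368×10⁷ m.
By Kepler's third law T = 2π√(a³/μ) = 2π × 2.809×10³ = 1.765×10⁴ s.
= 4.902 hours.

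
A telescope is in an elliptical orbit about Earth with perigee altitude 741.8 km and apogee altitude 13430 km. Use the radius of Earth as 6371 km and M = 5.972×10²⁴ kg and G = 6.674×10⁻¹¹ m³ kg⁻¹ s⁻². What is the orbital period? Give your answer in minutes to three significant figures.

T ≈ 259 minutes

μ = GM = 6.674×10⁻¹¹ × 5.972×10²⁴ = 3.986×10¹⁴ m³/s².
r_p = 6371 + 741.8 = 7112.8 km = 7.1128×10⁶ m.
r_a = 6371 + 13430 = 19801 km = 1.9801×10⁷ m.
Semi-major axis a = (r_p + r_a)/2 = (7112.8 + 19801)/2 = 13457 km = 1.346×10⁷ m.
By Kepler's third law T = 2π√(a³/μ) = 2π × 2.473×10³ = 1.554×10⁴ s.
= 258.9 minutes.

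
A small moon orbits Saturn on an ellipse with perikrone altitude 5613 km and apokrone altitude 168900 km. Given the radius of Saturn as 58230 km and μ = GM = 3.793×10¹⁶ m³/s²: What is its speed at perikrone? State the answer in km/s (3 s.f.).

v ≈ 30.5 km/s

r_p = 58230 + 5613 = 63843 km = 6.3843×10⁷ m.
r_a = 58230 + 168900 = 227130 km = 2.2713×10⁸ m.
Semi-major axis a = (r_p + r_a)/2 = 1.4549×10⁵ km = 1.455×10⁸ m.
Vis-viva: v² = μ(2/r − 1/a) = 3.793×10¹⁶ × (3.133×10⁻⁸ − 6.873×10⁻⁹) = 9.275×10⁸ m²/s².
v = 30460 m/s = 30.46 km/s.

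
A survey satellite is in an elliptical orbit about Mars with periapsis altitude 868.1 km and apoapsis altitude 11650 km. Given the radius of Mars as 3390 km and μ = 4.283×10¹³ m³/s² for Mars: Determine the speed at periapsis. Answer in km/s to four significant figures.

v ≈ 3.960 km/s

r_p = 3390 + 868.1 = 4258.1 km = 4.2581×10⁶ m.
r_a = 3390 + 11650 = 15040 km = 1.5040×10⁷ m.
Semi-major axis a = (r_p + r_a)/2 = 9649.0 km = 9.649×10⁶ m.
Vis-viva: v² = μ(2/r − 1/a) = 4.283×10¹³ × (4.697×10⁻⁷ − 1.036×10⁻⁷) = 1.568×10⁷ m²/s².
v = 3960 m/s = 3.960 km/s.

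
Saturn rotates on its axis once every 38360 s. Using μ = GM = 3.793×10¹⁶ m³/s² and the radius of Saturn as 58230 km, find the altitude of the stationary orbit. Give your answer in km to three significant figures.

h_sync ≈ 54000 km

A synchronous orbit has period T, so by Kepler's third law a = (μT²/4π²)^(1/3).
μT²/4π² = 3.793×10¹⁶ × (3.836×10⁴)² / 39.48 = 1.414×10²⁴ m³.
a = 1.122×10⁸ m = 1.1223×10⁵ km.
Altitude h = a − R = 1.1223×10⁵ − 58230 = 54005 km.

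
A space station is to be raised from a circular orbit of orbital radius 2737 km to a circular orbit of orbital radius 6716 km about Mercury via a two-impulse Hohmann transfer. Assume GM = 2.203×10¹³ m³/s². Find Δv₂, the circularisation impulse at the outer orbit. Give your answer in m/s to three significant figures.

Δv ≈ 433 m/s

r₁ = 2737 km = 2.737×10⁶ m.
r₂ = 6716 km = 6.716×10⁶ m.
Transfer ellipse a_t = (r₁ + r₂)/2 = 4.726×10⁶ m.
At r₁: circular v_c1 = √(μ/r₁) = 2837 m/s; transfer-periherm v_p = √[μ(2/r₁ − 1/a_t)] = 3382 m/s.
At r₂: circular v_c2 = √(μ/r₂) = 1811 m/s; transfer-apoherm v_a = √[μ(2/r₂ − 1/a_t)] = 1378 m/s.
Δv₂ = v_c2 − v_a = 432.9 m/s.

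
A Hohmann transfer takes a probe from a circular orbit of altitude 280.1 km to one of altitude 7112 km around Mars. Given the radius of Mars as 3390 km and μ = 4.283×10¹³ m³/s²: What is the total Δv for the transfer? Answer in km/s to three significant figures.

r₁ = 3390 + 280.1 = 3670.1 km = 3.6701×10⁶ m.
r₂ = 3390 + 7112 = 10502 km = 1.0502×10⁷ m.
Transfer ellipse a_t = (r₁ + r₂)/2 = 7.086×10⁶ m.
At r₁: circular v_c1 = √(μ/r₁) = 3416 m/s; transfer-periapsis v_p = √[μ(2/r₁ − 1/a_t)] = 4159 m/s.
Δv₁ = v_p − v_c1 = 742.7 m/s.
At r₂: circular v_c2 = √(μ/r₂) = 2019 m/s; transfer-apoapsis v_a = √[μ(2/r₂ − 1/a_t)] = 1453 m/s.
Δv₂ = v_c2 − v_a = 566.1 m/s.
Total Δv = Δv₁ + Δv₂ = 1309 m/s = 1.309 km/s.

Δv_total ≈ 1.31 km/s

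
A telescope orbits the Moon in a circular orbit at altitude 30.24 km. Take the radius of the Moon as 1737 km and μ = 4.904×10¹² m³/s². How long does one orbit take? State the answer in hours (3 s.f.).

r = 1737 + 30.24 = 1767.2 km = 1.7672×10⁶ m.
Kepler's third law: T = 2π√(r³/μ) = 2π√((1.767×10⁶)³ / 4.904×10¹²).
r³/μ = 1.125×10⁶ s², so T = 2π × 1.061×10³ = 6.666×10³ s.
Converting: 6.666×10³ s ÷ 3600 = 1.852 hours.

T ≈ 1.85 hours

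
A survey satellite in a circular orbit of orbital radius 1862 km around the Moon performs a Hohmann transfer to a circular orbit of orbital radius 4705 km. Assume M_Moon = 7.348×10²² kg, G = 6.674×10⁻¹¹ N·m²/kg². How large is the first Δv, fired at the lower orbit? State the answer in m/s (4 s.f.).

μ = GM = 6.674×10⁻¹¹ × 7.348×10²² = 4.904×10¹² m³/s².
r₁ = 1862 km = 1.862×10⁶ m.
r₂ = 4705 km = 4.705×10⁶ m.
Transfer ellipse a_t = (r₁ + r₂)/2 = 3.284×10⁶ m.
At r₁: circular v_c1 = √(μ/r₁) = 1623 m/s; transfer-perilune v_p = √[μ(2/r₁ − 1/a_t)] = 1943 m/s.
Δv₁ = v_p − v_c1 = 319.8 m/s.

Δv ≈ 319.8 m/s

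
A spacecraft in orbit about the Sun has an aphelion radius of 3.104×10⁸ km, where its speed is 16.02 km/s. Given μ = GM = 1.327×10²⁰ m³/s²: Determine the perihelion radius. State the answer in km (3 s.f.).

perihelion radius ≈ 1.33×10⁸ km

r_a = 3.104×10¹¹ m.
Specific energy ε = v²/2 − μ/r = -2.992×10⁸ J/kg, so a = −μ/(2ε) = 2.218×10¹¹ m.
The apsides satisfy r_p + r_a = 2a, so the perihelion radius is 2a − r_a = 1.331×10¹¹ m = 1.3313×10⁸ km.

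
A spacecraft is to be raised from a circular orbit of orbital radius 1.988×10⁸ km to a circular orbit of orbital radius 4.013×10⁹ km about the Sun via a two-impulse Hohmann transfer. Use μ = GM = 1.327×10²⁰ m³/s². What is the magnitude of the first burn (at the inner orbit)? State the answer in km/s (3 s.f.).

r₁ = 1.988×10⁸ km = 1.988×10¹¹ m.
r₂ = 4.013×10⁹ km = 4.013×10¹² m.
Transfer ellipse a_t = (r₁ + r₂)/2 = 2.106×10¹² m.
At r₁: circular v_c1 = √(μ/r₁) = 25840 m/s; transfer-perihelion v_p = √[μ(2/r₁ − 1/a_t)] = 35670 m/s.
Δv₁ = v_p − v_c1 = 9829 m/s.
= 9.829 km/s.

Δv ≈ 9.83 km/s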